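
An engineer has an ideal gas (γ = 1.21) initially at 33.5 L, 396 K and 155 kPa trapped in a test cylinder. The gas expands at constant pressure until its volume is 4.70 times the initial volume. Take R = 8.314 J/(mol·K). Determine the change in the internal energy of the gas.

91500 J

n = P₁V₁/(RT₁) = 155×33.5/(8.314×396) = 1.58 mol.
Isobaric: P stays 155 kPa; V/T = const ⇒ T₂ = 1860 K, V₂ = 157 L.
For an ideal gas ΔU = nCvΔT with Cv = R/(γ−1) = 39.6 J/(mol·K).
ΔU = 1.58×39.6×(1860−396) = 91500 J.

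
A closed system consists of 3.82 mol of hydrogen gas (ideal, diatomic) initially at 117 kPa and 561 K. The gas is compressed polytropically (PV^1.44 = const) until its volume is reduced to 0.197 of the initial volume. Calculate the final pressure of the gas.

V₁ = nRT₁/P₁ = 3.82×8.314×561/117 = 152 L.
Polytropic n=1.44: T₂ = T₁(V₁/V₂)^(n−1) = 561×(5.08)^0.44 = 1150 K; P₂ = P₁(V₁/V₂)^n = 1210 kPa.

1210 kPa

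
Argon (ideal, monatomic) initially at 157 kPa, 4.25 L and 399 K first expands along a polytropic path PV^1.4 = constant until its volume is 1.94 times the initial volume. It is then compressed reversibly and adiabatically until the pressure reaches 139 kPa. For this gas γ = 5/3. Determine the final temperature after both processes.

n = P₁V₁/(RT₁) = 157×4.25/(8.314×399) = 0.201 mol.
Step 1 — Polytropic n=1.4: T₂ = T₁(V₁/V₂)^(n−1) = 399×(0.515)^0.40 = 306 K; P₂ = P₁(V₁/V₂)^n = 62.1 kPa.
W = (P₁V₁−P₂V₂)/(n−1) = (157×4.25−62.1×8.24)/0.40 = 388 J.
ΔU = nCvΔT = 0.201×12.5×(306−399) = -233 J.
Q = ΔU + W = 155 J.
State after step 1: P = 62.1 kPa, V = 8.24 L, T = 306 K.
Step 2 — Adiabatic: T₂/T₁ = (P₂/P₁)^((γ−1)/γ) ⇒ T₂ = 306×(2.24)^0.400 = 423 K; V₂ = 5.08 L.
ΔU = nCvΔT = 0.201×12.5×(423−306) = 292 J.
Q = 0 for an adiabatic process, so W = −ΔU = -292 J.
Net over both steps: W = 96.3 J, Q = 155 J, ΔU = 59.0 J.

423 K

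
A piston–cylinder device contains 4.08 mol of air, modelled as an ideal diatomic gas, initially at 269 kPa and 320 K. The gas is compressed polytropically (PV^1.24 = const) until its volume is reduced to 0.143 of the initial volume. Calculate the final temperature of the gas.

510 K

V₁ = nRT₁/P₁ = 4.08×8.314×320/269 = 40.4 L.
Polytropic n=1.24: T₂ = T₁(V₁/V₂)^(n−1) = 320×(6.99)^0.24 = 510 K; P₂ = P₁(V₁/V₂)^n = 3000 kPa.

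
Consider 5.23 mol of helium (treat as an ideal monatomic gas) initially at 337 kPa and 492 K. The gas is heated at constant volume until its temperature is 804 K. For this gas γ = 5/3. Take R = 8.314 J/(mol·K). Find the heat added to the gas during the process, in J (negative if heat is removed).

20300 J

V₁ = nRT₁/P₁ = 5.23×8.314×492/337 = 63.5 L.
Isochoric: V stays 63.5 L; P/T = const ⇒ T₂ = 804 K, P₂ = 551 kPa.
W = 0 (no volume change).
ΔU = nCvΔT = 5.23×12.5×(804−492) = 20300 J.
Q = ΔU = 20300 J.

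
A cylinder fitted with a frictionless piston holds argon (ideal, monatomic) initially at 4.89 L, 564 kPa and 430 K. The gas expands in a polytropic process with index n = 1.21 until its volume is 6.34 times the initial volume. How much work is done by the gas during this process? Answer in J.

n = P₁V₁/(RT₁) = 564×4.89/(8.314×430) = 0.771 mol.
Polytropic n=1.21: T₂ = T₁(V₁/V₂)^(n−1) = 430×(0.158)^0.21 = 292 K; P₂ = P₁(V₁/V₂)^n = 60.4 kPa.
W = (P₁V₁−P₂V₂)/(n−1) = (564×4.89−60.4×31.0)/0.21 = 4220 J.

4220 J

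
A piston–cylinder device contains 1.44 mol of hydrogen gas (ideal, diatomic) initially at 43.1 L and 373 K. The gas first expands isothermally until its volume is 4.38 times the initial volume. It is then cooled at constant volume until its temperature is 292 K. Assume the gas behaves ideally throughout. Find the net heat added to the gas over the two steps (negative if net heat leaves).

P₁ = nRT₁/V₁ = 1.44×8.314×373/43.1 = 104 kPa.
Step 1 — Isothermal: T stays 373 K; PV = const ⇒ V₂ = 189 L, P₂ = 23.7 kPa.
ΔU = 0 (ideal gas, T constant).
W = nRT ln(V₂/V₁) = 1.44×8.314×373×ln(4.38) = 6600 J.
Q = ΔU + W = 6600 J.
State after step 1: P = 23.7 kPa, V = 189 L, T = 373 K.
Step 2 — Isochoric: V stays 189 L; P/T = const ⇒ T₂ = 292 K, P₂ = 18.5 kPa.
W = 0 (no volume change).
ΔU = nCvΔT = 1.44×20.8×(292−373) = -2420 J.
Q = ΔU = -2420 J.
Net over both steps: W = 6600 J, Q = 4170 J, ΔU = -2420 J.

4170 J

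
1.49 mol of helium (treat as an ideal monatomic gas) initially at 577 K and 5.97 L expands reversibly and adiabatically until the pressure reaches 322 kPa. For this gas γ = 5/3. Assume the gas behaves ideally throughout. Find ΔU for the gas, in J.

-4380 J

P₁ = nRT₁/V₁ = 1.49×8.314×577/5.97 = 1200 kPa.
Adiabatic: T₂/T₁ = (P₂/P₁)^((γ−1)/γ) ⇒ T₂ = 577×(0.269)^0.400 = 341 K; V₂ = 13.1 L.
For an ideal gas ΔU = nCvΔT with Cv = (3/2)R = 12.5 J/(mol·K).
ΔU = 1.49×12.5×(341−577) = -4380 J.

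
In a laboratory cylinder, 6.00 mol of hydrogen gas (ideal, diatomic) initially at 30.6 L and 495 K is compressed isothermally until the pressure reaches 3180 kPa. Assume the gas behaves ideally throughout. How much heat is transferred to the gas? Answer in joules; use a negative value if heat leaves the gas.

P₁ = nRT₁/V₁ = 6.00×8.314×495/30.6 = 807 kPa.
Isothermal: T stays 495 K; PV = const ⇒ V₂ = 7.76 L, P₂ = 3180 kPa.
ΔU = 0 (ideal gas, T constant).
W = nRT ln(V₂/V₁) = 6.00×8.314×495×ln(0.254) = -33900 J.
Q = ΔU + W = -33900 J.

-33900 J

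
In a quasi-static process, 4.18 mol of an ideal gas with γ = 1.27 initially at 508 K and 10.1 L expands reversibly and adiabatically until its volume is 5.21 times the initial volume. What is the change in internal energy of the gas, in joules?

P₁ = nRT₁/V₁ = 4.18×8.314×508/10.1 = 1750 kPa.
Adiabatic: TV^(γ−1) = const ⇒ T₂ = 508×(0.192)^0.270 = 325 K; PV^γ = const ⇒ P₂ = 215 kPa.
For an ideal gas ΔU = nCvΔT with Cv = R/(γ−1) = 30.8 J/(mol·K).
ΔU = 4.18×30.8×(325−508) = -23500 J.

-23500 J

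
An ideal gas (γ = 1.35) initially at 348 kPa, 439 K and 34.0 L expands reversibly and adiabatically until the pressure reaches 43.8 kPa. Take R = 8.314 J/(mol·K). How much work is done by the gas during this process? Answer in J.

14100 J

n = P₁V₁/(RT₁) = 348×34.0/(8.314×439) = 3.24 mol.
Adiabatic: T₂/T₁ = (P₂/P₁)^((γ−1)/γ) ⇒ T₂ = 439×(0.126)^0.259 = 257 K; V₂ = 158 L.
ΔU = nCvΔT = 3.24×23.8×(257−439) = -14100 J.
Q = 0 for an adiabatic process, so W = −ΔU = 14100 J.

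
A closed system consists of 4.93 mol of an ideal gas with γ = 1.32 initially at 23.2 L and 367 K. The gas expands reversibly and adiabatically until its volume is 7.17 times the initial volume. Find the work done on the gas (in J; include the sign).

-22000 J

P₁ = nRT₁/V₁ = 4.93×8.314×367/23.2 = 648 kPa.
Adiabatic: TV^(γ−1) = const ⇒ T₂ = 367×(0.139)^0.320 = 195 K; PV^γ = const ⇒ P₂ = 48.1 kPa.
ΔU = nCvΔT = 4.93×26.0×(195−367) = -22000 J.
Q = 0 for an adiabatic process, so W = −ΔU = 22000 J.
Work done on the gas = −W_by = -22000 J.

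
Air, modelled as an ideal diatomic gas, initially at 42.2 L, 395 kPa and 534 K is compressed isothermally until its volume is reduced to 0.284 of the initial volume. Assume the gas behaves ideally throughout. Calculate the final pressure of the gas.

1390 kPa

Isothermal: T stays 534 K; PV = const ⇒ V₂ = 12.0 L, P₂ = 1390 kPa.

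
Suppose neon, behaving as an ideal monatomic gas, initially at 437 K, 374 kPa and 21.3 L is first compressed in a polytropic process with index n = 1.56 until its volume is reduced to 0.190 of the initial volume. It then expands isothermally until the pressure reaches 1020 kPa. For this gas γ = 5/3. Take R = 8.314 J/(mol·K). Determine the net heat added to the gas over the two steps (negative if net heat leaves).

n = P₁V₁/(RT₁) = 374×21.3/(8.314×437) = 2.19 mol.
Step 1 — Polytropic n=1.56: T₂ = T₁(V₁/V₂)^(n−1) = 437×(5.26)^0.56 = 1110 K; P₂ = P₁(V₁/V₂)^n = 4990 kPa.
W = (P₁V₁−P₂V₂)/(n−1) = (374×21.3−4990×4.05)/0.56 = -21800 J.
ΔU = nCvΔT = 2.19×12.5×(1110−437) = 18300 J.
Q = ΔU + W = -3490 J.
State after step 1: P = 4990 kPa, V = 4.05 L, T = 1110 K.
Step 2 — Isothermal: T stays 1110 K; PV = const ⇒ V₂ = 19.8 L, P₂ = 1020 kPa.
ΔU = 0 (ideal gas, T constant).
W = nRT ln(V₂/V₁) = 2.19×8.314×1110×ln(4.89) = 32100 J.
Q = ΔU + W = 32100 J.
Net over both steps: W = 10200 J, Q = 28600 J, ΔU = 18300 J.

28600 J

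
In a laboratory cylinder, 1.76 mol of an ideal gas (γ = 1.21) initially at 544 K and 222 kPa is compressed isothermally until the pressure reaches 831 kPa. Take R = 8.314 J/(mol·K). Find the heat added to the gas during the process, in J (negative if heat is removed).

-10500 J

V₁ = nRT₁/P₁ = 1.76×8.314×544/222 = 35.9 L.
Isothermal: T stays 544 K; PV = const ⇒ V₂ = 9.58 L, P₂ = 831 kPa.
ΔU = 0 (ideal gas, T constant).
W = nRT ln(V₂/V₁) = 1.76×8.314×544×ln(0.267) = -10500 J.
Q = ΔU + W = -10500 J.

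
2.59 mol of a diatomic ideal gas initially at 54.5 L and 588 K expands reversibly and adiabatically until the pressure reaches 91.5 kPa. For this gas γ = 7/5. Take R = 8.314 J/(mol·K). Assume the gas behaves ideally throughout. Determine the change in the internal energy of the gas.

-7400 J

P₁ = nRT₁/V₁ = 2.59×8.314×588/54.5 = 232 kPa.
Adiabatic: T₂/T₁ = (P₂/P₁)^((γ−1)/γ) ⇒ T₂ = 588×(0.394)^0.286 = 451 K; V₂ = 106 L.
For an ideal gas ΔU = nCvΔT with Cv = (5/2)R = 20.8 J/(mol·K).
ΔU = 2.59×20.8×(451−588) = -7400 J.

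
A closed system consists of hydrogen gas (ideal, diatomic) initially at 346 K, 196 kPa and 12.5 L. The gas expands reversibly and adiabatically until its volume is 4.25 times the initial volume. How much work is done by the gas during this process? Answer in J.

2690 J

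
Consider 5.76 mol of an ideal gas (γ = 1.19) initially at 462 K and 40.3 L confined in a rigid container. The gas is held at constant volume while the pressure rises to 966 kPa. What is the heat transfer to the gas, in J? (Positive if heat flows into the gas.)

88400 J

P₁ = nRT₁/V₁ = 5.76×8.314×462/40.3 = 549 kPa.
Isochoric: V stays 40.3 L; P/T = const ⇒ T₂ = 813 K, P₂ = 966 kPa.
W = 0 (no volume change).
ΔU = nCvΔT = 5.76×43.8×(813−462) = 88400 J.
Q = ΔU = 88400 J.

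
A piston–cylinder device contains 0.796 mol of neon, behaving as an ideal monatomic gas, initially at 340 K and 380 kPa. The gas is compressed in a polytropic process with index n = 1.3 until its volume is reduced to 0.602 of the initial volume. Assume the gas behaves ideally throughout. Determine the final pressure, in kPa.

735 kPa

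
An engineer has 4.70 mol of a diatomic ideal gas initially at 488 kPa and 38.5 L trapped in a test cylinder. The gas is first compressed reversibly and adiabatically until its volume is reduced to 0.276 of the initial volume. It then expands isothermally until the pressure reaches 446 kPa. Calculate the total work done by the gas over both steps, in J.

27900 J

T₁ = P₁V₁/(nR) = 488×38.5/(4.70×8.314) = 481 K.
Step 1 — Adiabatic: TV^(γ−1) = const ⇒ T₂ = 481×(3.62)^0.400 = 805 K; PV^γ = const ⇒ P₂ = 2960 kPa.
ΔU = nCvΔT = 4.70×20.8×(805−481) = 31600 J.
Q = 0 for an adiabatic process, so W = −ΔU = -31600 J.
State after step 1: P = 2960 kPa, V = 10.6 L, T = 805 K.
Step 2 — Isothermal: T stays 805 K; PV = const ⇒ V₂ = 70.5 L, P₂ = 446 kPa.
ΔU = 0 (ideal gas, T constant).
W = nRT ln(V₂/V₁) = 4.70×8.314×805×ln(6.63) = 59500 J.
Q = ΔU + W = 59500 J.
Net over both steps: W = 27900 J, Q = 59500 J, ΔU = 31600 J.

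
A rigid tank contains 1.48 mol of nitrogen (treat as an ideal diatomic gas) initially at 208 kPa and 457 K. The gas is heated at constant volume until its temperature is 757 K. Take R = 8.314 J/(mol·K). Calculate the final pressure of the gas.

345 kPa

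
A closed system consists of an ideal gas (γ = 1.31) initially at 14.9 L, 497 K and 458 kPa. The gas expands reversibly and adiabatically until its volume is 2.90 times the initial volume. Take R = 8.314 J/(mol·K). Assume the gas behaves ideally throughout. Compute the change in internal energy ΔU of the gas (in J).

n = P₁V₁/(RT₁) = 458×14.9/(8.314×497) = 1.65 mol.
Adiabatic: TV^(γ−1) = const ⇒ T₂ = 497×(0.345)^0.310 = 357 K; PV^γ = const ⇒ P₂ = 114 kPa.
For an ideal gas ΔU = nCvΔT with Cv = R/(γ−1) = 26.8 J/(mol·K).
ΔU = 1.65×26.8×(357−497) = -6190 J.

-6190 J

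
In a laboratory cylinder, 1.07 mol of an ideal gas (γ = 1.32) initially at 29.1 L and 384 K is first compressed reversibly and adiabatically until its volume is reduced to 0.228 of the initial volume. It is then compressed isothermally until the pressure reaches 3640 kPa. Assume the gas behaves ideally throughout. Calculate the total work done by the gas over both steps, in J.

P₁ = nRT₁/V₁ = 1.07×8.314×384/29.1 = 117 kPa.
Step 1 — Adiabatic: TV^(γ−1) = const ⇒ T₂ = 384×(4.39)^0.320 = 616 K; PV^γ = const ⇒ P₂ = 826 kPa.
ΔU = nCvΔT = 1.07×26.0×(616−384) = 6460 J.
Q = 0 for an adiabatic process, so W = −ΔU = -6460 J.
State after step 1: P = 826 kPa, V = 6.63 L, T = 616 K.
Step 2 — Isothermal: T stays 616 K; PV = const ⇒ V₂ = 1.51 L, P₂ = 3640 kPa.
ΔU = 0 (ideal gas, T constant).
W = nRT ln(V₂/V₁) = 1.07×8.314×616×ln(0.227) = -8130 J.
Q = ΔU + W = -8130 J.
Net over both steps: W = -14600 J, Q = -8130 J, ΔU = 6460 J.

-14600 J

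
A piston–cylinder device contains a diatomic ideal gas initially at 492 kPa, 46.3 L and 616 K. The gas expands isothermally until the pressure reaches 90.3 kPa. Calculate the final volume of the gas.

252 L

Isothermal: T stays 616 K; PV = const ⇒ V₂ = 252 L, P₂ = 90.3 kPa.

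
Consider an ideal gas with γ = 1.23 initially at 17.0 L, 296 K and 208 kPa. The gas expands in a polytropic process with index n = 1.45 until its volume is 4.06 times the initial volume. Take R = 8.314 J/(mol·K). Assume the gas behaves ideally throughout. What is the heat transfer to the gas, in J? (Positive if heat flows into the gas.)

-3520 J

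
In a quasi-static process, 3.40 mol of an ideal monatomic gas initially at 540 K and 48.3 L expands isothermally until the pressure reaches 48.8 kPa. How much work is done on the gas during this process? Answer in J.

-28500 J

P₁ = nRT₁/V₁ = 3.40×8.314×540/48.3 = 316 kPa.
Isothermal: T stays 540 K; PV = const ⇒ V₂ = 313 L, P₂ = 48.8 kPa.
W = nRT ln(V₂/V₁) = 3.40×8.314×540×ln(6.48) = 28500 J.
Work done on the gas = −W_by = -28500 J.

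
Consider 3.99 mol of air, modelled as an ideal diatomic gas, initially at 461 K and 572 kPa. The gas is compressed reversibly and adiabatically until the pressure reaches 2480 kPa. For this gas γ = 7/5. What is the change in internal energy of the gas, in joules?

19900 J

V₁ = nRT₁/P₁ = 3.99×8.314×461/572 = 26.7 L.
Adiabatic: T₂/T₁ = (P₂/P₁)^((γ−1)/γ) ⇒ T₂ = 461×(4.34)^0.286 = 701 K; V₂ = 9.38 L.
For an ideal gas ΔU = nCvΔT with Cv = (5/2)R = 20.8 J/(mol·K).
ΔU = 3.99×20.8×(701−461) = 19900 J.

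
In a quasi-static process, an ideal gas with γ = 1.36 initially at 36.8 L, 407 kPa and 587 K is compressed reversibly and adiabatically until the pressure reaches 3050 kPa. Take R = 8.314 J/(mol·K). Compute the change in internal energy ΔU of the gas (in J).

n = P₁V₁/(RT₁) = 407×36.8/(8.314×587) = 3.07 mol.
Adiabatic: T₂/T₁ = (P₂/P₁)^((γ−1)/γ) ⇒ T₂ = 587×(7.49)^0.265 = 1000 K; V₂ = 8.37 L.
For an ideal gas ΔU = nCvΔT with Cv = R/(γ−1) = 23.1 J/(mol·K).
ΔU = 3.07×23.1×(1000−587) = 29300 J.

29300 J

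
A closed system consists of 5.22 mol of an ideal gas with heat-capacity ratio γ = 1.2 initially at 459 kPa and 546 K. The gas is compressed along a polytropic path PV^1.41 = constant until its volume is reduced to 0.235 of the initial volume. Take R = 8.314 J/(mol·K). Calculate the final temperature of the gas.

989 K

V₁ = nRT₁/P₁ = 5.22×8.314×546/459 = 51.6 L.
Polytropic n=1.41: T₂ = T₁(V₁/V₂)^(n−1) = 546×(4.26)^0.41 = 989 K; P₂ = P₁(V₁/V₂)^n = 3540 kPa.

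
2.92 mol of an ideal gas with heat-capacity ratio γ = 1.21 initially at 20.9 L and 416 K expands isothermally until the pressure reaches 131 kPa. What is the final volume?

P₁ = nRT₁/V₁ = 2.92×8.314×416/20.9 = 483 kPa.
Isothermal: T stays 416 K; PV = const ⇒ V₂ = 77.1 L, P₂ = 131 kPa.

77.1 L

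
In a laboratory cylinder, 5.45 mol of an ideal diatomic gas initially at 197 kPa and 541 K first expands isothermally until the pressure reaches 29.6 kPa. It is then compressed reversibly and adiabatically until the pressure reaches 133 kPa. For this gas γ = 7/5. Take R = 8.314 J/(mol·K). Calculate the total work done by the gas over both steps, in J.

V₁ = nRT₁/P₁ = 5.45×8.314×541/197 = 124 L.
Step 1 — Isothermal: T stays 541 K; PV = const ⇒ V₂ = 828 L, P₂ = 29.6 kPa.
ΔU = 0 (ideal gas, T constant).
W = nRT ln(V₂/V₁) = 5.45×8.314×541×ln(6.66) = 46500 J.
Q = ΔU + W = 46500 J.
State after step 1: P = 29.6 kPa, V = 828 L, T = 541 K.
Step 2 — Adiabatic: T₂/T₁ = (P₂/P₁)^((γ−1)/γ) ⇒ T₂ = 541×(4.49)^0.286 = 831 K; V₂ = 283 L.
ΔU = nCvΔT = 5.45×20.8×(831−541) = 32900 J.
Q = 0 for an adiabatic process, so W = −ΔU = -32900 J.
Net over both steps: W = 13600 J, Q = 46500 J, ΔU = 32900 J.

13600 J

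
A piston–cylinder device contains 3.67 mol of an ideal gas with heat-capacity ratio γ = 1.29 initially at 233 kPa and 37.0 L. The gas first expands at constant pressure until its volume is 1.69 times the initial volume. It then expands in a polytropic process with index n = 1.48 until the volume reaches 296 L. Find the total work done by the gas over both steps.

T₁ = P₁V₁/(nR) = 233×37.0/(3.67×8.314) = 283 K.
Step 1 — Isobaric: P stays 233 kPa; V/T = const ⇒ T₂ = 477 K, V₂ = 62.5 L.
W = PΔV = 233×(62.5−37.0) kPa·L = 5950 J.
ΔU = nCvΔT = 3.67×28.7×(477−283) = 20500 J.
Q = ΔU + W = nCpΔT = 26500 J.
State after step 1: P = 233 kPa, V = 62.5 L, T = 477 K.
Step 2 — Polytropic n=1.48: T₂ = T₁(V₁/V₂)^(n−1) = 477×(0.211)^0.48 = 226 K; P₂ = P₁(V₁/V₂)^n = 23.3 kPa.
W = (P₁V₁−P₂V₂)/(n−1) = (233×62.5−23.3×296)/0.48 = 16000 J.
ΔU = nCvΔT = 3.67×28.7×(226−477) = -26400 J.
Q = ΔU + W = -10500 J.
Net over both steps: W = 21900 J, Q = 16000 J, ΔU = -5910 J.

21900 J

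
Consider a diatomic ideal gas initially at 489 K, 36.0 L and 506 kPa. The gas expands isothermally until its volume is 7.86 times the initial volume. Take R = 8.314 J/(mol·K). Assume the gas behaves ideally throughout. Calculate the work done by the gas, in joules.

37600 J

n = P₁V₁/(RT₁) = 506×36.0/(8.314×489) = 4.48 mol.
Isothermal: T stays 489 K; PV = const ⇒ V₂ = 283 L, P₂ = 64.4 kPa.
W = nRT ln(V₂/V₁) = 4.48×8.314×489×ln(7.86) = 37600 J.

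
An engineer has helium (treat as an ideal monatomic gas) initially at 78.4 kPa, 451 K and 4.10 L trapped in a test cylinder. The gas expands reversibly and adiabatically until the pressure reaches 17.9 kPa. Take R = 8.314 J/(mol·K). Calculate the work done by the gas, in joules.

n = P₁V₁/(RT₁) = 78.4×4.10/(8.314×451) = 0.0857 mol.
Adiabatic: T₂/T₁ = (P₂/P₁)^((γ−1)/γ) ⇒ T₂ = 451×(0.228)^0.400 = 250 K; V₂ = 9.95 L.
ΔU = nCvΔT = 0.0857×12.5×(250−451) = -215 J.
Q = 0 for an adiabatic process, so W = −ΔU = 215 J.

215 J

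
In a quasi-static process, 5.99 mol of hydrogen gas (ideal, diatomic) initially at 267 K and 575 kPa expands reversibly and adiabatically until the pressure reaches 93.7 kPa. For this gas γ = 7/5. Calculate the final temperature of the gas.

159 K

V₁ = nRT₁/P₁ = 5.99×8.314×267/575 = 23.1 L.
Adiabatic: T₂/T₁ = (P₂/P₁)^((γ−1)/γ) ⇒ T₂ = 267×(0.163)^0.286 = 159 K; V₂ = 84.5 L.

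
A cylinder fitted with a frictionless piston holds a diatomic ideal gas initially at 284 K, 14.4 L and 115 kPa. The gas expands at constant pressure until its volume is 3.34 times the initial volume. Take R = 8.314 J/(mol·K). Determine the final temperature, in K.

949 K

Isobaric: P stays 115 kPa; V/T = const ⇒ T₂ = 949 K, V₂ = 48.1 L.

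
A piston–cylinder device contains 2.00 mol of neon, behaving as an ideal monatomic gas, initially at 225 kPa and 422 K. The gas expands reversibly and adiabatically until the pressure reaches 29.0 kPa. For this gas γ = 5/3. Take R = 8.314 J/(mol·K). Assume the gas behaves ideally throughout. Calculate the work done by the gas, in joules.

5890 J

V₁ = nRT₁/P₁ = 2.00×8.314×422/225 = 31.2 L.
Adiabatic: T₂/T₁ = (P₂/P₁)^((γ−1)/γ) ⇒ T₂ = 422×(0.129)^0.400 = 186 K; V₂ = 107 L.
ΔU = nCvΔT = 2.00×12.5×(186−422) = -5890 J.
Q = 0 for an adiabatic process, so W = −ΔU = 5890 J.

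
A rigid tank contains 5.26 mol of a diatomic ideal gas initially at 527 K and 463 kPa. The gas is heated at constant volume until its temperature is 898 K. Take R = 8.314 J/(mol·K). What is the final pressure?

789 kPa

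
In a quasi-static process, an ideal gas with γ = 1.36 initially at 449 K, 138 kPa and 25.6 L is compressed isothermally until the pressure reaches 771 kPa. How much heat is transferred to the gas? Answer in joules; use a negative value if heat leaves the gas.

n = P₁V₁/(RT₁) = 138×25.6/(8.314×449) = 0.946 mol.
Isothermal: T stays 449 K; PV = const ⇒ V₂ = 4.58 L, P₂ = 771 kPa.
ΔU = 0 (ideal gas, T constant).
W = nRT ln(V₂/V₁) = 0.946×8.314×449×ln(0.179) = -6080 J.
Q = ΔU + W = -6080 J.

-6080 J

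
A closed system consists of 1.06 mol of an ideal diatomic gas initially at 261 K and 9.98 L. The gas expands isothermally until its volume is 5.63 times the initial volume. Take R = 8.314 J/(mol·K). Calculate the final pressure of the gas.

P₁ = nRT₁/V₁ = 1.06×8.314×261/9.98 = 230 kPa.
Isothermal: T stays 261 K; PV = const ⇒ V₂ = 56.2 L, P₂ = 40.9 kPa.

40.9 kPa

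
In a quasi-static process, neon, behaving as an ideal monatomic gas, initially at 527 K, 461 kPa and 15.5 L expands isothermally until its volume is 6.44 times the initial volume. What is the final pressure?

71.6 kPa

Isothermal: T stays 527 K; PV = const ⇒ V₂ = 99.8 L, P₂ = 71.6 kPa.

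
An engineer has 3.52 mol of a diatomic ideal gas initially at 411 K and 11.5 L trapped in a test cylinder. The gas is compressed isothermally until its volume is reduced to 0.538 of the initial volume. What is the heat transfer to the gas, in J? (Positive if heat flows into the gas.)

P₁ = nRT₁/V₁ = 3.52×8.314×411/11.5 = 1050 kPa.
Isothermal: T stays 411 K; PV = const ⇒ V₂ = 6.19 L, P₂ = 1940 kPa.
ΔU = 0 (ideal gas, T constant).
W = nRT ln(V₂/V₁) = 3.52×8.314×411×ln(0.538) = -7460 J.
Q = ΔU + W = -7460 J.

-7460 J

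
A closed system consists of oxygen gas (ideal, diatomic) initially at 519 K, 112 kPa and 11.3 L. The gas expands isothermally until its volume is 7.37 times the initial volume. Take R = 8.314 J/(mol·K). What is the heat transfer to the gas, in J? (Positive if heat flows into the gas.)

2530 J

n = P₁V₁/(RT₁) = 112×11.3/(8.314×519) = 0.293 mol.
Isothermal: T stays 519 K; PV = const ⇒ V₂ = 83.3 L, P₂ = 15.2 kPa.
ΔU = 0 (ideal gas, T constant).
W = nRT ln(V₂/V₁) = 0.293×8.314×519×ln(7.37) = 2530 J.
Q = ΔU + W = 2530 J.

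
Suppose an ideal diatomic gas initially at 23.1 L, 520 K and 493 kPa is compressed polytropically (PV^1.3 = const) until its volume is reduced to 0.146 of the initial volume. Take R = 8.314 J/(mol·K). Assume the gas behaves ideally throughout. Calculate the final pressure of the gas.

Polytropic n=1.3: T₂ = T₁(V₁/V₂)^(n−1) = 520×(6.85)^0.30 = 926 K; P₂ = P₁(V₁/V₂)^n = 6010 kPa.

6010 kPa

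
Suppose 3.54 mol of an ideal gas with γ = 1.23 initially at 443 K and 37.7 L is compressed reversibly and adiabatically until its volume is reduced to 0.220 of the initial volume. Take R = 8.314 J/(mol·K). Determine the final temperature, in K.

P₁ = nRT₁/V₁ = 3.54×8.314×443/37.7 = 346 kPa.
Adiabatic: TV^(γ−1) = const ⇒ T₂ = 443×(4.55)^0.230 = 628 K; PV^γ = const ⇒ P₂ = 2230 kPa.

628 K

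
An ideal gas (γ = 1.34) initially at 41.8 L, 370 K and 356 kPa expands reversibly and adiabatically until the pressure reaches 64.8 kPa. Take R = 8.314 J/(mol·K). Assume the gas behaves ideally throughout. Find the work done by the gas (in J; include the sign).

15400 J

n = P₁V₁/(RT₁) = 356×41.8/(8.314×370) = 4.84 mol.
Adiabatic: T₂/T₁ = (P₂/P₁)^((γ−1)/γ) ⇒ T₂ = 370×(0.182)^0.254 = 240 K; V₂ = 149 L.
ΔU = nCvΔT = 4.84×24.5×(240−370) = -15400 J.
Q = 0 for an adiabatic process, so W = −ΔU = 15400 J.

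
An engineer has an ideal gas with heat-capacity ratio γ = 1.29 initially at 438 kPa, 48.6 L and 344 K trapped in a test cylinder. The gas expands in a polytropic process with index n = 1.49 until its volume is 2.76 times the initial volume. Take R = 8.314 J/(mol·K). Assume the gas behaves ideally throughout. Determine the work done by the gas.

17000 J

n = P₁V₁/(RT₁) = 438×48.6/(8.314×344) = 7.44 mol.
Polytropic n=1.49: T₂ = T₁(V₁/V₂)^(n−1) = 344×(0.362)^0.49 = 209 K; P₂ = P₁(V₁/V₂)^n = 96.5 kPa.
W = (P₁V₁−P₂V₂)/(n−1) = (438×48.6−96.5×134)/0.49 = 17000 J.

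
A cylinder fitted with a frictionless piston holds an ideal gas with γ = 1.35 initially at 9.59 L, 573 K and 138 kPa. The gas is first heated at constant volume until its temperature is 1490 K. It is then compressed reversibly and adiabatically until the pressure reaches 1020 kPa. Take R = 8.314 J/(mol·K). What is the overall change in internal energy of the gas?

n = P₁V₁/(RT₁) = 138×9.59/(8.314×573) = 0.278 mol.
Step 1 — Isochoric: V stays 9.59 L; P/T = const ⇒ T₂ = 1490 K, P₂ = 359 kPa.
W = 0 (no volume change).
ΔU = nCvΔT = 0.278×23.8×(1490−573) = 6050 J.
Q = ΔU = 6050 J.
State after step 1: P = 359 kPa, V = 9.59 L, T = 1490 K.
Step 2 — Adiabatic: T₂/T₁ = (P₂/P₁)^((γ−1)/γ) ⇒ T₂ = 1490×(2.84)^0.259 = 1950 K; V₂ = 4.42 L.
ΔU = nCvΔT = 0.278×23.8×(1950−1490) = 3060 J.
Q = 0 for an adiabatic process, so W = −ΔU = -3060 J.
Net over both steps: W = -3060 J, Q = 6050 J, ΔU = 9110 J.

9110 J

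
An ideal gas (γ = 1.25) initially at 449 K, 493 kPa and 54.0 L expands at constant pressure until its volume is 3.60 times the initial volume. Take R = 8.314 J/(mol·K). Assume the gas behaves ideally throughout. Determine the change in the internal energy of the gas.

n = P₁V₁/(RT₁) = 493×54.0/(8.314×449) = 7.13 mol.
Isobaric: P stays 493 kPa; V/T = const ⇒ T₂ = 1620 K, V₂ = 194 L.
For an ideal gas ΔU = nCvΔT with Cv = R/(γ−1) = 33.3 J/(mol·K).
ΔU = 7.13×33.3×(1620−449) = 277000 J.

277000 J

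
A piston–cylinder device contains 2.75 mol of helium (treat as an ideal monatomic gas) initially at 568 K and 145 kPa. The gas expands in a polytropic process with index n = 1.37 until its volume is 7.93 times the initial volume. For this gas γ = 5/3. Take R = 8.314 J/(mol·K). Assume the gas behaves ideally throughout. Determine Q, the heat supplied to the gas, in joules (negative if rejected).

V₁ = nRT₁/P₁ = 2.75×8.314×568/145 = 89.6 L.
Polytropic n=1.37: T₂ = T₁(V₁/V₂)^(n−1) = 568×(0.126)^0.37 = 264 K; P₂ = P₁(V₁/V₂)^n = 8.50 kPa.
W = (P₁V₁−P₂V₂)/(n−1) = (145×89.6−8.50×710)/0.37 = 18800 J.
ΔU = nCvΔT = 2.75×12.5×(264−568) = -10400 J.
Q = ΔU + W = 8360 J.

8360 J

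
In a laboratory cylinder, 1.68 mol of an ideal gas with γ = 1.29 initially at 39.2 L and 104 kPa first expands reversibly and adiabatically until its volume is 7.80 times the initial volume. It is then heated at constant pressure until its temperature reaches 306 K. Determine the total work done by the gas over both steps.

T₁ = P₁V₁/(nR) = 104×39.2/(1.68×8.314) = 292 K.
Step 1 — Adiabatic: TV^(γ−1) = const ⇒ T₂ = 292×(0.128)^0.290 = 161 K; PV^γ = const ⇒ P₂ = 7.35 kPa.
ΔU = nCvΔT = 1.68×28.7×(161−292) = -6310 J.
Q = 0 for an adiabatic process, so W = −ΔU = 6310 J.
State after step 1: P = 7.35 kPa, V = 306 L, T = 161 K.
Step 2 — Isobaric: P stays 7.35 kPa; V/T = const ⇒ T₂ = 306 K, V₂ = 582 L.
W = PΔV = 7.35×(582−306) kPa·L = 2030 J.
ΔU = nCvΔT = 1.68×28.7×(306−161) = 6990 J.
Q = ΔU + W = nCpΔT = 9020 J.
Net over both steps: W = 8340 J, Q = 9020 J, ΔU = 680 J.

8340 J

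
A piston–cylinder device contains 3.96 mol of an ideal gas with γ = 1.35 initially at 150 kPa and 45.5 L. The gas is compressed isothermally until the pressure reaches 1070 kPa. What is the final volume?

6.38 L

T₁ = P₁V₁/(nR) = 150×45.5/(3.96×8.314) = 207 K.
Isothermal: T stays 207 K; PV = const ⇒ V₂ = 6.38 L, P₂ = 1070 kPa.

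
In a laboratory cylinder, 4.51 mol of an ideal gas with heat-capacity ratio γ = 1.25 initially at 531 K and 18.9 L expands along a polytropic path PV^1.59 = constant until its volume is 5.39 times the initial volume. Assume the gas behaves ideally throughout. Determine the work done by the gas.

P₁ = nRT₁/V₁ = 4.51×8.314×531/18.9 = 1050 kPa.
Polytropic n=1.59: T₂ = T₁(V₁/V₂)^(n−1) = 531×(0.186)^0.59 = 197 K; P₂ = P₁(V₁/V₂)^n = 72.3 kPa.
W = (P₁V₁−P₂V₂)/(n−1) = (1050×18.9−72.3×102)/0.59 = 21300 J.

21300 J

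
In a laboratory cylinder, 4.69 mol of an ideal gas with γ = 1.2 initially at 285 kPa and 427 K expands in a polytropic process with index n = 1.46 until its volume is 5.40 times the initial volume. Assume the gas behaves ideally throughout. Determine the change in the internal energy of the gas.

-44900 J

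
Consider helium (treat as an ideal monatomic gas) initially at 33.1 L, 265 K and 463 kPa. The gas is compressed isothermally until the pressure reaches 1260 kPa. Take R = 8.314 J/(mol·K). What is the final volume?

12.2 L

Isothermal: T stays 265 K; PV = const ⇒ V₂ = 12.2 L, P₂ = 1260 kPa.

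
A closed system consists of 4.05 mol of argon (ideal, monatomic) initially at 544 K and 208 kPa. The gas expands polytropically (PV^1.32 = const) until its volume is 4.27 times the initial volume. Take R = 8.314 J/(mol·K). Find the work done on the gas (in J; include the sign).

V₁ = nRT₁/P₁ = 4.05×8.314×544/208 = 88.1 L.
Polytropic n=1.32: T₂ = T₁(V₁/V₂)^(n−1) = 544×(0.234)^0.32 = 342 K; P₂ = P₁(V₁/V₂)^n = 30.6 kPa.
W = (P₁V₁−P₂V₂)/(n−1) = (208×88.1−30.6×376)/0.32 = 21300 J.
Work done on the gas = −W_by = -21300 J.

-21300 J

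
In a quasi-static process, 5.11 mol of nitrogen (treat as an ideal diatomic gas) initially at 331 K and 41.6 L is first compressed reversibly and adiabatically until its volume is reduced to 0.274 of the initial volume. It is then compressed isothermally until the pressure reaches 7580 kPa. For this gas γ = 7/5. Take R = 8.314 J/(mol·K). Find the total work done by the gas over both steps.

P₁ = nRT₁/V₁ = 5.11×8.314×331/41.6 = 338 kPa.
Step 1 — Adiabatic: TV^(γ−1) = const ⇒ T₂ = 331×(3.65)^0.400 = 556 K; PV^γ = const ⇒ P₂ = 2070 kPa.
ΔU = nCvΔT = 5.11×20.8×(556−331) = 23900 J.
Q = 0 for an adiabatic process, so W = −ΔU = -23900 J.
State after step 1: P = 2070 kPa, V = 11.4 L, T = 556 K.
Step 2 — Isothermal: T stays 556 K; PV = const ⇒ V₂ = 3.11 L, P₂ = 7580 kPa.
ΔU = 0 (ideal gas, T constant).
W = nRT ln(V₂/V₁) = 5.11×8.314×556×ln(0.273) = -30600 J.
Q = ΔU + W = -30600 J.
Net over both steps: W = -54500 J, Q = -30600 J, ΔU = 23900 J.

-54500 J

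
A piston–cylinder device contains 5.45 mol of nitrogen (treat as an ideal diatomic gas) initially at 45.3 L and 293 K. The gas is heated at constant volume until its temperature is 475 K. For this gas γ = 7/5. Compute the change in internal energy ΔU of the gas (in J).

P₁ = nRT₁/V₁ = 5.45×8.314×293/45.3 = 293 kPa.
Isochoric: V stays 45.3 L; P/T = const ⇒ T₂ = 475 K, P₂ = 475 kPa.
For an ideal gas ΔU = nCvΔT with Cv = (5/2)R = 20.8 J/(mol·K).
ΔU = 5.45×20.8×(475−293) = 20600 J.

20600 J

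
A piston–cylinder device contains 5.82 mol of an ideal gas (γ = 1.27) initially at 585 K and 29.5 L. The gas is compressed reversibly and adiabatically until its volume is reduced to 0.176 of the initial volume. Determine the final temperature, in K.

935 K

P₁ = nRT₁/V₁ = 5.82×8.314×585/29.5 = 960 kPa.
Adiabatic: TV^(γ−1) = const ⇒ T₂ = 585×(5.68)^0.270 = 935 K; PV^γ = const ⇒ P₂ = 8710 kPa.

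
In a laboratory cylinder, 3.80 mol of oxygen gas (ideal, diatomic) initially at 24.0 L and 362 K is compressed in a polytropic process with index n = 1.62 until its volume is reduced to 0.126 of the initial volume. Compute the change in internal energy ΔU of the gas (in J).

P₁ = nRT₁/V₁ = 3.80×8.314×362/24.0 = 477 kPa.
Polytropic n=1.62: T₂ = T₁(V₁/V₂)^(n−1) = 362×(7.94)^0.62 = 1310 K; P₂ = P₁(V₁/V₂)^n = 13700 kPa.
For an ideal gas ΔU = nCvΔT with Cv = (5/2)R = 20.8 J/(mol·K).
ΔU = 3.80×20.8×(1310−362) = 74700 J.

74700 J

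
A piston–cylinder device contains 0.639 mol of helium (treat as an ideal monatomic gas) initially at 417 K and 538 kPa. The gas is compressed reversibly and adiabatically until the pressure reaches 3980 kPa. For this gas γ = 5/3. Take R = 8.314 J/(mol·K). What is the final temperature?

928 K

V₁ = nRT₁/P₁ = 0.639×8.314×417/538 = 4.12 L.
Adiabatic: T₂/T₁ = (P₂/P₁)^((γ−1)/γ) ⇒ T₂ = 417×(7.40)^0.400 = 928 K; V₂ = 1.24 L.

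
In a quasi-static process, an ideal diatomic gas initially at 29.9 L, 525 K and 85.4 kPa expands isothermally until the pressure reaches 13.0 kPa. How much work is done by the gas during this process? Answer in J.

4810 J

n = P₁V₁/(RT₁) = 85.4×29.9/(8.314×525) = 0.585 mol.
Isothermal: T stays 525 K; PV = const ⇒ V₂ = 196 L, P₂ = 13.0 kPa.
W = nRT ln(V₂/V₁) = 0.585×8.314×525×ln(6.57) = 4810 J.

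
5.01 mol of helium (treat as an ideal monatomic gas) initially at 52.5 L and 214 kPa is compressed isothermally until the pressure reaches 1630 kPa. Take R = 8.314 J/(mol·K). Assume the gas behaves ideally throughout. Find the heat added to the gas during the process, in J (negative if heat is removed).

T₁ = P₁V₁/(nR) = 214×52.5/(5.01×8.314) = 270 K.
Isothermal: T stays 270 K; PV = const ⇒ V₂ = 6.89 L, P₂ = 1630 kPa.
ΔU = 0 (ideal gas, T constant).
W = nRT ln(V₂/V₁) = 5.01×8.314×270×ln(0.131) = -22800 J.
Q = ΔU + W = -22800 J.

-22800 J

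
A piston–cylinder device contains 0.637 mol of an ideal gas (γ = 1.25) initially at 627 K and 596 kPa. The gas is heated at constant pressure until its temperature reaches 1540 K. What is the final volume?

13.7 L

V₁ = nRT₁/P₁ = 0.637×8.314×627/596 = 5.57 L.
Isobaric: P stays 596 kPa; V/T = const ⇒ T₂ = 1540 K, V₂ = 13.7 L.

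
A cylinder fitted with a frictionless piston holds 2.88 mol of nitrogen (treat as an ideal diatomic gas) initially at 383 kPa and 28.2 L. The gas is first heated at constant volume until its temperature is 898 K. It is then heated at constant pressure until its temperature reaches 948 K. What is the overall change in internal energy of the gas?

T₁ = P₁V₁/(nR) = 383×28.2/(2.88×8.314) = 451 K.
Step 1 — Isochoric: V stays 28.2 L; P/T = const ⇒ T₂ = 898 K, P₂ = 762 kPa.
W = 0 (no volume change).
ΔU = nCvΔT = 2.88×20.8×(898−451) = 26800 J.
Q = ΔU = 26800 J.
State after step 1: P = 762 kPa, V = 28.2 L, T = 898 K.
Step 2 — Isobaric: P stays 762 kPa; V/T = const ⇒ T₂ = 948 K, V₂ = 29.8 L.
W = PΔV = 762×(29.8−28.2) kPa·L = 1200 J.
ΔU = nCvΔT = 2.88×20.8×(948−898) = 2990 J.
Q = ΔU + W = nCpΔT = 4190 J.
Net over both steps: W = 1200 J, Q = 30900 J, ΔU = 29700 J.

29700 J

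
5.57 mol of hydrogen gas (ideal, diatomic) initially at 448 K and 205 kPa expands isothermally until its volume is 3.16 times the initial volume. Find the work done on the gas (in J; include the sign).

V₁ = nRT₁/P₁ = 5.57×8.314×448/205 = 101 L.
Isothermal: T stays 448 K; PV = const ⇒ V₂ = 320 L, P₂ = 64.9 kPa.
W = nRT ln(V₂/V₁) = 5.57×8.314×448×ln(3.16) = 23900 J.
Work done on the gas = −W_by = -23900 J.

-23900 J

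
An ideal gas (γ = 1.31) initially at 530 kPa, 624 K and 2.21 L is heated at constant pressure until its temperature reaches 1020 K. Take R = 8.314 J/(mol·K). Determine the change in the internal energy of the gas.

n = P₁V₁/(RT₁) = 530×2.21/(8.314×624) = 0.226 mol.
Isobaric: P stays 530 kPa; V/T = const ⇒ T₂ = 1020 K, V₂ = 3.61 L.
For an ideal gas ΔU = nCvΔT with Cv = R/(γ−1) = 26.8 J/(mol·K).
ΔU = 0.226×26.8×(1020−624) = 2400 J.

2400 J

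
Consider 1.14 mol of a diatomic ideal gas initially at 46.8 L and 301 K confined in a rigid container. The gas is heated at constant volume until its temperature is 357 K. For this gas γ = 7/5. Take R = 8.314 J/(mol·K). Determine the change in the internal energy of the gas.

1330 J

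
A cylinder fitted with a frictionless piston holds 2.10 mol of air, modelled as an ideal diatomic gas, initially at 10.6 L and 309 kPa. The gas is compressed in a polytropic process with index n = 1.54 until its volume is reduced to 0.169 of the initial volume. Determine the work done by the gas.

-9780 J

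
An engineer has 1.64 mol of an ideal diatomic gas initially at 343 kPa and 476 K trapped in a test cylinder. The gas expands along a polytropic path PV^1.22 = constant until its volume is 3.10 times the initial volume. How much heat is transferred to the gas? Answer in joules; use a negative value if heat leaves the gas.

2930 J

V₁ = nRT₁/P₁ = 1.64×8.314×476/343 = 18.9 L.
Polytropic n=1.22: T₂ = T₁(V₁/V₂)^(n−1) = 476×(0.323)^0.22 = 371 K; P₂ = P₁(V₁/V₂)^n = 86.3 kPa.
W = (P₁V₁−P₂V₂)/(n−1) = (343×18.9−86.3×58.7)/0.22 = 6500 J.
ΔU = nCvΔT = 1.64×20.8×(371−476) = -3580 J.
Q = ΔU + W = 2930 J.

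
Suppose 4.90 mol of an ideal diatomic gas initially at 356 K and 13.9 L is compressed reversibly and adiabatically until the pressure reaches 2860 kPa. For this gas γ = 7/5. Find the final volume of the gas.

P₁ = nRT₁/V₁ = 4.90×8.314×356/13.9 = 1040 kPa.
Adiabatic: T₂/T₁ = (P₂/P₁)^((γ−1)/γ) ⇒ T₂ = 356×(2.74)^0.286 = 475 K; V₂ = 6.76 L.

6.76 L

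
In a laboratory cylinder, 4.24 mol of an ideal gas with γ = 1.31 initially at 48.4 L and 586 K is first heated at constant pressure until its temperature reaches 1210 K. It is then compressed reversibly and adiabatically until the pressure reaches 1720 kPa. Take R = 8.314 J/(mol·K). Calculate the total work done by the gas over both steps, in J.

-31800 J

P₁ = nRT₁/V₁ = 4.24×8.314×586/48.4 = 427 kPa.
Step 1 — Isobaric: P stays 427 kPa; V/T = const ⇒ T₂ = 1210 K, V₂ = 99.9 L.
W = PΔV = 427×(99.9−48.4) kPa·L = 22000 J.
ΔU = nCvΔT = 4.24×26.8×(1210−586) = 71000 J.
Q = ΔU + W = nCpΔT = 93000 J.
State after step 1: P = 427 kPa, V = 99.9 L, T = 1210 K.
Step 2 — Adiabatic: T₂/T₁ = (P₂/P₁)^((γ−1)/γ) ⇒ T₂ = 1210×(4.03)^0.237 = 1680 K; V₂ = 34.5 L.
ΔU = nCvΔT = 4.24×26.8×(1680−1210) = 53800 J.
Q = 0 for an adiabatic process, so W = −ΔU = -53800 J.
Net over both steps: W = -31800 J, Q = 93000 J, ΔU = 125000 J.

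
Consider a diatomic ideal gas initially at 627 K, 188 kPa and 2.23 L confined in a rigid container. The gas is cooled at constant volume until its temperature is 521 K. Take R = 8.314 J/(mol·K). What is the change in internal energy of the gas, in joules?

n = P₁V₁/(RT₁) = 188×2.23/(8.314×627) = 0.0804 mol.
Isochoric: V stays 2.23 L; P/T = const ⇒ T₂ = 521 K, P₂ = 156 kPa.
For an ideal gas ΔU = nCvΔT with Cv = (5/2)R = 20.8 J/(mol·K).
ΔU = 0.0804×20.8×(521−627) = -177 J.

-177 J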